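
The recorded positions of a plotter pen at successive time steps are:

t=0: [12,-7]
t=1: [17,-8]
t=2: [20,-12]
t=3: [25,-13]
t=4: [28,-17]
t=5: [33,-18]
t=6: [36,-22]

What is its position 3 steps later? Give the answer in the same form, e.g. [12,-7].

[49,-28]

Step-to-step displacements: [+5,-1], [+3,-4], [+5,-1], [+3,-4], [+5,-1], [+3,-4] — a repeating cycle of length 2.
step 7: apply [+5,-1] → [41,-23]
step 8: apply [+3,-4] → [44,-27]
step 9: apply [+5,-1] → [49,-28]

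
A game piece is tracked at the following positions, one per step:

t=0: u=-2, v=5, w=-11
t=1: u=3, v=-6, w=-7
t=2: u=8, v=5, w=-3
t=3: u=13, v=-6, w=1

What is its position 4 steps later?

u=33, v=-6, w=17

U: linear, +5 per step → 33 at step 7.
V: cycles through 5, -6 every 2 steps. Step 7 lands at position 1 of the cycle → -6.
W: linear, +4 per step → 17 at step 7.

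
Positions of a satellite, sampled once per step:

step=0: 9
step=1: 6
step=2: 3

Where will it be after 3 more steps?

-6

Constant displacement of -3 per step.
step 3: 3 − 3 → 0
step 4: 0 − 3 → -3
step 5: -3 − 3 → -6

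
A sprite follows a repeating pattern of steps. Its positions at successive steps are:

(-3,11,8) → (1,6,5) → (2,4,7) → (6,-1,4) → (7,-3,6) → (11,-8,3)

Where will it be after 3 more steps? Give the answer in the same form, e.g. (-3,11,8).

Differencing gives (+4,-5,-3), (+1,-2,+2), (+4,-5,-3), (+1,-2,+2), (+4,-5,-3). This is the pattern (+4,-5,-3), (+1,-2,+2) repeated.
step 6: apply (+1,-2,+2) → (12,-10,5)
step 7: apply (+4,-5,-3) → (16,-15,2)
step 8: apply (+1,-2,+2) → (17,-17,4)

(17,-17,4)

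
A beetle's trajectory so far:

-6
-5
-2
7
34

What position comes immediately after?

115

The jumps are +1, +3, +9, +27 — a geometric progression with ratio 3.
step 5: 34 + 81 → 115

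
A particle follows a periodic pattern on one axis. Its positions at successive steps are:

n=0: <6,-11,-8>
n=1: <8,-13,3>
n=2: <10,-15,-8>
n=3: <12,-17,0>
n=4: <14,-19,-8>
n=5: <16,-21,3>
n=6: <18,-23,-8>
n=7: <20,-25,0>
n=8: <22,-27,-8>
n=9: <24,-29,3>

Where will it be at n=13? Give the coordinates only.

The first coordinate changes by +2 each step, so at step 13 it is 6 + 13·(2) = 32.
The second coordinate changes by -2 each step, so at step 13 it is -11 + 13·(-2) = -37.
The third coordinate repeats the cycle [-8, 3, -8, 0] with period 4; step 13 mod 4 = 1, giving 3.

<32,-37,3>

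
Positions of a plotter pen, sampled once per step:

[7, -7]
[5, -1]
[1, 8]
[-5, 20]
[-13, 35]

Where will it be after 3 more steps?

First differences are [-2, +6], [-4, +9], [-6, +12], [-8, +15]; their common second difference is [-2, +3] (constant acceleration).
step 5: [-13, 35] + [-10, +18] → [-23, 53]
step 6: [-23, 53] + [-12, +21] → [-35, 74]
step 7: [-35, 74] + [-14, +24] → [-49, 98]

[-49, 98]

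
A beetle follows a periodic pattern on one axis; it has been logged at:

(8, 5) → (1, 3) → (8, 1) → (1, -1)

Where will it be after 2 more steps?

(1, -5)

First: cycles through 8, 1 every 2 steps. Step 5 lands at position 1 of the cycle → 1.
Second: linear, -2 per step → -5 at step 5.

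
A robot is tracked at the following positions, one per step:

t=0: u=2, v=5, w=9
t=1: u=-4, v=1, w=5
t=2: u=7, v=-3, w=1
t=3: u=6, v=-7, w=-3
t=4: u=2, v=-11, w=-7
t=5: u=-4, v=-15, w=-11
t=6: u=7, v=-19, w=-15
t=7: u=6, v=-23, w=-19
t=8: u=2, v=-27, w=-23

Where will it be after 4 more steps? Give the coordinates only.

U: cycles through 2, -4, 7, 6 every 4 steps. Step 12 lands at position 0 of the cycle → 2.
V: linear, -4 per step → -43 at step 12.
W: linear, -4 per step → -39 at step 12.

u=2, v=-43, w=-39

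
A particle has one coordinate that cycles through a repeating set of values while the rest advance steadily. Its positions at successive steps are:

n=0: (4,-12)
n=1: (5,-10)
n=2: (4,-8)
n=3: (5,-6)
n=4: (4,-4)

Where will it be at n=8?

(4,4)

The first coordinate repeats the cycle [4, 5] with period 2; step 8 mod 2 = 0, giving 4.
The second coordinate changes by +2 each step, so at step 8 it is -12 + 8·(2) = 4.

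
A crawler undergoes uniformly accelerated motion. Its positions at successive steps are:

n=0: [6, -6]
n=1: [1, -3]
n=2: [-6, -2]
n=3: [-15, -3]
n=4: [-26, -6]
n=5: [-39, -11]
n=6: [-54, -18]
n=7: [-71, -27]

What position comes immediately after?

[-90, -38]

Successive displacements: [-5, +3], [-7, +1], [-9, -1], [-11, -3], [-13, -5], [-15, -7], [-17, -9] — each changes by [-2, -2].
step 8: [-71, -27] + [-19, -11] → [-90, -38]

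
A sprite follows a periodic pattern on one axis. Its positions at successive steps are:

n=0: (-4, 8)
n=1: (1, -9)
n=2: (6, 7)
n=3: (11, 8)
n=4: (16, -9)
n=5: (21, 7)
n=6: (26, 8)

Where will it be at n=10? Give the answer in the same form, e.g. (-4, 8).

(46, -9)

First: linear, +5 per step → 46 at step 10.
Second: cycles through 8, -9, 7 every 3 steps. Step 10 lands at position 1 of the cycle → -9.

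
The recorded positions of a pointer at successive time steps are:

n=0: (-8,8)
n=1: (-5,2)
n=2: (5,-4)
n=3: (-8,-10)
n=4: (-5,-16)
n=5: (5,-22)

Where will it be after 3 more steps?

(5,-40)

First: cycles through -8, -5, 5 every 3 steps. Step 8 lands at position 2 of the cycle → 5.
Second: linear, -6 per step → -40 at step 8.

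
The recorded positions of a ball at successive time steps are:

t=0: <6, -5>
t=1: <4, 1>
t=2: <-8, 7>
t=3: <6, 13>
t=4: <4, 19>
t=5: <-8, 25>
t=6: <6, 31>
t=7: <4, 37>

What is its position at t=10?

<4, 55>

First: cycles through 6, 4, -8 every 3 steps. Step 10 lands at position 1 of the cycle → 4.
Second: linear, +6 per step → 55 at step 10.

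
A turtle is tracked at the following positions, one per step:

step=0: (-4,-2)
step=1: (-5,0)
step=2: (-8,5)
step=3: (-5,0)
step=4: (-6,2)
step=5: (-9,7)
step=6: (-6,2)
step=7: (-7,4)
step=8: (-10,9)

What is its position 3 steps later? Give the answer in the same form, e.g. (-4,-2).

(-11,11)

Step-to-step displacements: (-1,+2), (-3,+5), (+3,-5), (-1,+2), (-3,+5), (+3,-5), (-1,+2), (-3,+5) — a repeating cycle of length 3.
step 9: apply (+3,-5) → (-7,4)
step 10: apply (-1,+2) → (-8,6)
step 11: apply (-3,+5) → (-11,11)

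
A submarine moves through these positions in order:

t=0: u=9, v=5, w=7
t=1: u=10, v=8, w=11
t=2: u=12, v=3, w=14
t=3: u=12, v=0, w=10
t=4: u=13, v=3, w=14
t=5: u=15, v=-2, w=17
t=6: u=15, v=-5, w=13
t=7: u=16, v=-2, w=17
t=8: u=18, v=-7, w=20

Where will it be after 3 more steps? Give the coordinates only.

Step-to-step displacements: (+1, +3, +4), (+2, -5, +3), (+0, -3, -4), (+1, +3, +4), (+2, -5, +3), (+0, -3, -4), (+1, +3, +4), (+2, -5, +3) — a repeating cycle of length 3.
step 9: apply (+0, -3, -4) → u=18, v=-10, w=16
step 10: apply (+1, +3, +4) → u=19, v=-7, w=20
step 11: apply (+2, -5, +3) → u=21, v=-12, w=23

u=21, v=-12, w=23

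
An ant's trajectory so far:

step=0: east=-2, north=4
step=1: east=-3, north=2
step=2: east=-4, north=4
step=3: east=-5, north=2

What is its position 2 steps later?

east=-7, north=2

The east coordinate changes by -1 each step, so at step 5 it is -2 + 5·(-1) = -7.
The north coordinate repeats the cycle [4, 2] with period 2; step 5 mod 2 = 1, giving 2.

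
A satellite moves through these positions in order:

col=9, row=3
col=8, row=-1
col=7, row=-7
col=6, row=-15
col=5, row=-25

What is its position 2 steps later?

col=3, row=-51

First differences are (-1, -4), (-1, -6), (-1, -8), (-1, -10); their common second difference is (+0, -2) (constant acceleration).
step 5: col=5, row=-25 + (-1, -12) → col=4, row=-37
step 6: col=4, row=-37 + (-1, -14) → col=3, row=-51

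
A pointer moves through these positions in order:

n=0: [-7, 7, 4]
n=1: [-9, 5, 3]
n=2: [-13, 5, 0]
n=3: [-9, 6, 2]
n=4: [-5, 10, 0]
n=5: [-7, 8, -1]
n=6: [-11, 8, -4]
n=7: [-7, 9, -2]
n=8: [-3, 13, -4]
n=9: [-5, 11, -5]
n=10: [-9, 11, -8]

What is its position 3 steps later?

[-3, 14, -9]

Step-to-step displacements: [-2, -2, -1], [-4, +0, -3], [+4, +1, +2], [+4, +4, -2], [-2, -2, -1], [-4, +0, -3], [+4, +1, +2], [+4, +4, -2], [-2, -2, -1], [-4, +0, -3] — a repeating cycle of length 4.
step 11: apply [+4, +1, +2] → [-5, 12, -6]
step 12: apply [+4, +4, -2] → [-1, 16, -8]
step 13: apply [-2, -2, -1] → [-3, 14, -9]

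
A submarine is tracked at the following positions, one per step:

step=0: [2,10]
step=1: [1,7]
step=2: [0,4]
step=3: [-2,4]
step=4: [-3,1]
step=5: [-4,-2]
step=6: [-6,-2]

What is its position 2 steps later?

The moves between consecutive positions are [-1,-3], [-1,-3], [-2,+0], [-1,-3], [-1,-3], [-2,+0]; they repeat the 3-cycle [[-1,-3], [-1,-3], [-2,+0]].
step 7: apply [-1,-3] → [-7,-5]
step 8: apply [-1,-3] → [-8,-8]

[-8,-8]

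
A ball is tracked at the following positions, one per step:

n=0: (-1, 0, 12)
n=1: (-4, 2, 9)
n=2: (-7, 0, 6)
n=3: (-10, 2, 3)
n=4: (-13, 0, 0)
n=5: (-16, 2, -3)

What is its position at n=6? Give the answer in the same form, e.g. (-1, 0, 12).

The first coordinate changes by -3 each step, so at step 6 it is -1 + 6·(-3) = -19.
The second coordinate repeats the cycle [0, 2] with period 2; step 6 mod 2 = 0, giving 0.
The third coordinate changes by -3 each step, so at step 6 it is 12 + 6·(-3) = -6.

(-19, 0, -6)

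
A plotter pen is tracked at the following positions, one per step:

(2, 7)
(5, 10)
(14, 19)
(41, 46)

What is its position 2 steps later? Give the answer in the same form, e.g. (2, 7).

(365, 370)

The jumps are (+3, +3), (+9, +9), (+27, +27) — a geometric progression with ratio 3.
step 4: (41, 46) + (+81, +81) → (122, 127)
step 5: (122, 127) + (+243, +243) → (365, 370)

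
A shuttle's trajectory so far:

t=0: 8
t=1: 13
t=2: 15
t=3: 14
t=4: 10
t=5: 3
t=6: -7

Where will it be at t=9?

-55

Successive displacements: +5, +2, -1, -4, -7, -10 — each changes by -3.
step 7: -7 − 13 → -20
step 8: -20 − 16 → -36
step 9: -36 − 19 → -55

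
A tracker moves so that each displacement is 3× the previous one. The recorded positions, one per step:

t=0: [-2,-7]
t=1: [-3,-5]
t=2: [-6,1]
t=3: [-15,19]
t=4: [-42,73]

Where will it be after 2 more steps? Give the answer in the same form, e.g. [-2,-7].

[-366,721]

Step-to-step displacements: [-1,+2], [-3,+6], [-9,+18], [-27,+54]; each is 3× the previous.
step 5: [-42,73] + [-81,+162] → [-123,235]
step 6: [-123,235] + [-243,+486] → [-366,721]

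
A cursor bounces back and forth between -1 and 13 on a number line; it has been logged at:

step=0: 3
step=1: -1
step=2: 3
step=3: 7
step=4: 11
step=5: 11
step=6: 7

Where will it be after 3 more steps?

The value reflects between -1 and 13, moving 4 per step.
  step 7: 7 → 3
  step 8: 3 → -1
  step 9: -1 → 3

3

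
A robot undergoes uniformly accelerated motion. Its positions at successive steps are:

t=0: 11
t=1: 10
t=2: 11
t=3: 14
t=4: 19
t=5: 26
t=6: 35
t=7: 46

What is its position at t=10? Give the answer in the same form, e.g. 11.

91

Successive displacements: -1, +1, +3, +5, +7, +9, +11 — each changes by +2.
step 8: 46 + 13 → 59
step 9: 59 + 15 → 74
step 10: 74 + 17 → 91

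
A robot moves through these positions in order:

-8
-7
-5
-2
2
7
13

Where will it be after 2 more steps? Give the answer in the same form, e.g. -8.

28

Successive displacements: +1, +2, +3, +4, +5, +6 — each changes by +1.
step 7: 13 + 7 → 20
step 8: 20 + 8 → 28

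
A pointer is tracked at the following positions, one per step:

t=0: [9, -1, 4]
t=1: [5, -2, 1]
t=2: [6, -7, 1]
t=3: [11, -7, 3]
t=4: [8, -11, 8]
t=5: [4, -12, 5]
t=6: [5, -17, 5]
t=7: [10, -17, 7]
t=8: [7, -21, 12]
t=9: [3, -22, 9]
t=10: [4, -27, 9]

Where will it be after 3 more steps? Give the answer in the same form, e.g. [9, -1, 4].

Differencing gives [-4, -1, -3], [+1, -5, +0], [+5, +0, +2], [-3, -4, +5], [-4, -1, -3], [+1, -5, +0], [+5, +0, +2], [-3, -4, +5], [-4, -1, -3], [+1, -5, +0]. This is the pattern [-4, -1, -3], [+1, -5, +0], [+5, +0, +2], [-3, -4, +5] repeated.
step 11: apply [+5, +0, +2] → [9, -27, 11]
step 12: apply [-3, -4, +5] → [6, -31, 16]
step 13: apply [-4, -1, -3] → [2, -32, 13]

[2, -32, 13]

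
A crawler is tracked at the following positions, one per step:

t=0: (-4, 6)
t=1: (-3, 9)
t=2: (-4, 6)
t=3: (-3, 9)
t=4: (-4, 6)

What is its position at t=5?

(-3, 9)

The jumps are (+1, +3), (-1, -3), (+1, +3), (-1, -3) — a geometric progression with ratio -1.
step 5: (-4, 6) + (+1, +3) → (-3, 9)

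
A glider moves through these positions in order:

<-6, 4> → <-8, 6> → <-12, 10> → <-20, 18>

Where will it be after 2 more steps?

<-68, 66>

Step-to-step displacements: <-2, +2>, <-4, +4>, <-8, +8>; each is 2× the previous.
step 4: <-20, 18> + <-16, +16> → <-36, 34>
step 5: <-36, 34> + <-32, +32> → <-68, 66>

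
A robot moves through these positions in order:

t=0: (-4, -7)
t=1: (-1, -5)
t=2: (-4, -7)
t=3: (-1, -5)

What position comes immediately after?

(-4, -7)

The jumps are (+3, +2), (-3, -2), (+3, +2) — a geometric progression with ratio -1.
step 4: (-1, -5) + (-3, -2) → (-4, -7)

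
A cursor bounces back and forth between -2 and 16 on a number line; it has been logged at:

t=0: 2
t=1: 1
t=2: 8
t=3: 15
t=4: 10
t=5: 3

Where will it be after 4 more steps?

The value reflects between -2 and 16, moving 7 per step.
  step 6: 3 → 0
  step 7: 0 → 7
  step 8: 7 → 14
  step 9: 14 → 11

11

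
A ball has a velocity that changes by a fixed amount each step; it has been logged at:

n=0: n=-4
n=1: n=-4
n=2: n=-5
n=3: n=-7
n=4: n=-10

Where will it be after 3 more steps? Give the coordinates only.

n=-25

Successive displacements: +0, -1, -2, -3 — each changes by -1.
step 5: -10 − 4 → n=-14
step 6: -14 − 5 → n=-19
step 7: -19 − 6 → n=-25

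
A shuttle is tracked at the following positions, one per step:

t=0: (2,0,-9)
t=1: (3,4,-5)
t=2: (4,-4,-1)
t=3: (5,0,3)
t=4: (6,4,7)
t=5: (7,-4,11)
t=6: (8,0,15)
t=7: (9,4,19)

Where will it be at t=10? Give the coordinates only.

(12,4,31)

First: linear, +1 per step → 12 at step 10.
Second: cycles through 0, 4, -4 every 3 steps. Step 10 lands at position 1 of the cycle → 4.
Third: linear, +4 per step → 31 at step 10.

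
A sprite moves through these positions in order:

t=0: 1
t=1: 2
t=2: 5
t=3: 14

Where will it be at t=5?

Step-to-step displacements: +1, +3, +9; each is 3× the previous.
step 4: 14 + 27 → 41
step 5: 41 + 81 → 122

122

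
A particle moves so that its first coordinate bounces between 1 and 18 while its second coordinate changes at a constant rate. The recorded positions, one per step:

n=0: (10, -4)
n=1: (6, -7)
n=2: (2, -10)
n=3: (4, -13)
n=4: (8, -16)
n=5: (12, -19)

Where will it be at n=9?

(8, -31)

The first coordinate travels 4 per step and bounces off the walls at 1 and 18.
  step 6: 12 → 16
  step 7: 16 → 16
  step 8: 16 → 12
  step 9: 12 → 8
The second coordinate changes by -3 each step: at step 9 it is -31.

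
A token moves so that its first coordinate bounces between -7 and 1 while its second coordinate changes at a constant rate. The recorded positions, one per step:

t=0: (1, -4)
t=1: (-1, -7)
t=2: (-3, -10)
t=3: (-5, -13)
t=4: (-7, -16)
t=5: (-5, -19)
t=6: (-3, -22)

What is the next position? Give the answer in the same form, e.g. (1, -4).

(-1, -25)

The first coordinate reflects between -7 and 1, moving 2 per step.
  step 7: -3 → -1
The second coordinate changes by -3 each step: at step 7 it is -25.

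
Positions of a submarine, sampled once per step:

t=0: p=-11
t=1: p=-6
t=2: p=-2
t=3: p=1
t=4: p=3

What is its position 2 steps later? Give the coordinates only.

p=4

First differences are +5, +4, +3, +2; their common second difference is -1 (constant acceleration).
step 5: 3 + 1 → p=4
step 6: 4 + 0 → p=4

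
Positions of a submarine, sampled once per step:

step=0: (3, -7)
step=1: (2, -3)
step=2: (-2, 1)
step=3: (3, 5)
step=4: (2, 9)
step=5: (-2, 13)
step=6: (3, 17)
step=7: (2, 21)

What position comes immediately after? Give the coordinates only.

First: cycles through 3, 2, -2 every 3 steps. Step 8 lands at position 2 of the cycle → -2.
Second: linear, +4 per step → 25 at step 8.

(-2, 25)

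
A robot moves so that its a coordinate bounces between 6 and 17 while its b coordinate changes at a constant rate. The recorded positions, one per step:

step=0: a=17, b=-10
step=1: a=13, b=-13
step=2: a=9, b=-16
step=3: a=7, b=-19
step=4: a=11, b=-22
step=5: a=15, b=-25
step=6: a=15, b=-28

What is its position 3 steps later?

The a coordinate reflects between 6 and 17, moving 4 per step.
  step 7: 15 → 11
  step 8: 11 → 7
  step 9: 7 → 9
The b coordinate changes by -3 each step: at step 9 it is -37.

a=9, b=-37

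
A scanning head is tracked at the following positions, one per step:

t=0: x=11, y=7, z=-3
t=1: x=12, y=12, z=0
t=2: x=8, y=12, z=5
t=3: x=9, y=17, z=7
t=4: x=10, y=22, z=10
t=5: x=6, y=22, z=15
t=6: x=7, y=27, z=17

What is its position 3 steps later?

x=5, y=37, z=27

Differencing gives (+1, +5, +3), (-4, +0, +5), (+1, +5, +2), (+1, +5, +3), (-4, +0, +5), (+1, +5, +2). This is the pattern (+1, +5, +3), (-4, +0, +5), (+1, +5, +2) repeated.
step 7: apply (+1, +5, +3) → x=8, y=32, z=20
step 8: apply (-4, +0, +5) → x=4, y=32, z=25
step 9: apply (+1, +5, +2) → x=5, y=37, z=27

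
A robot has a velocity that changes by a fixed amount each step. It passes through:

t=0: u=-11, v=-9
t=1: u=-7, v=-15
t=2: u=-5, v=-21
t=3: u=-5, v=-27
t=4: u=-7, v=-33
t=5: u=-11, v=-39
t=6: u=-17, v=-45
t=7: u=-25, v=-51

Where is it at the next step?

Taking differences between consecutive positions: (+4, -6), (+2, -6), (+0, -6), (-2, -6), (-4, -6), (-6, -6), (-8, -6). These grow by (-2, +0) each step.
step 8: u=-25, v=-51 + (-10, -6) → u=-35, v=-57

u=-35, v=-57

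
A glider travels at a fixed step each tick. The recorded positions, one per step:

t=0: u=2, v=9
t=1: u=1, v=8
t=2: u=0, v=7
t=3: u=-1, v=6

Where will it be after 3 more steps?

Each step adds (-1,-1) to the position.
step 4: u=-1, v=6 + (-1,-1) → u=-2, v=5
step 5: u=-2, v=5 + (-1,-1) → u=-3, v=4
step 6: u=-3, v=4 + (-1,-1) → u=-4, v=3

u=-4, v=3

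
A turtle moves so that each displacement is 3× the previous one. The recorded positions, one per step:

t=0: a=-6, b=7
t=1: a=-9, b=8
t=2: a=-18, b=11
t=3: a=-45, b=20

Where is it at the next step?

Step-to-step displacements: (-3, +1), (-9, +3), (-27, +9); each is 3× the previous.
step 4: a=-45, b=20 + (-81, +27) → a=-126, b=47

a=-126, b=47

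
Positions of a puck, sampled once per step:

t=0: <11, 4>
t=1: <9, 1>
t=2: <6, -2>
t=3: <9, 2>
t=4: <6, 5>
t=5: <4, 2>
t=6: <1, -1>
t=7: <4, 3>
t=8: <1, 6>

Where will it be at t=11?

Differencing gives <-2, -3>, <-3, -3>, <+3, +4>, <-3, +3>, <-2, -3>, <-3, -3>, <+3, +4>, <-3, +3>. This is the pattern <-2, -3>, <-3, -3>, <+3, +4>, <-3, +3> repeated.
step 9: apply <-2, -3> → <-1, 3>
step 10: apply <-3, -3> → <-4, 0>
step 11: apply <+3, +4> → <-1, 4>

<-1, 4>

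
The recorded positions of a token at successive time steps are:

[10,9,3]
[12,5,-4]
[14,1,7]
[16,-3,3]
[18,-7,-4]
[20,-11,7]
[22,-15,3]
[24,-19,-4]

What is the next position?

[26,-23,7]

The first coordinate changes by +2 each step, so at step 8 it is 10 + 8·(2) = 26.
The second coordinate changes by -4 each step, so at step 8 it is 9 + 8·(-4) = -23.
The third coordinate repeats the cycle [3, -4, 7] with period 3; step 8 mod 3 = 2, giving 7.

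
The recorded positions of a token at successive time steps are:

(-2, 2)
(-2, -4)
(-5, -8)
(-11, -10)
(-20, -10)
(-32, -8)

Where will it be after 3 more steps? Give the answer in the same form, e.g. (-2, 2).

Taking differences between consecutive positions: (+0, -6), (-3, -4), (-6, -2), (-9, +0), (-12, +2). These grow by (-3, +2) each step.
step 6: (-32, -8) + (-15, +4) → (-47, -4)
step 7: (-47, -4) + (-18, +6) → (-65, 2)
step 8: (-65, 2) + (-21, +8) → (-86, 10)

(-86, 10)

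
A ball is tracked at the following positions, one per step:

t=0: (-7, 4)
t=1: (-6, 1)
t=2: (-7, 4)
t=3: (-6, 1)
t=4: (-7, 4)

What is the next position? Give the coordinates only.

Step-to-step displacements: (+1, -3), (-1, +3), (+1, -3), (-1, +3); each is -1× the previous.
step 5: (-7, 4) + (+1, -3) → (-6, 1)

(-6, 1)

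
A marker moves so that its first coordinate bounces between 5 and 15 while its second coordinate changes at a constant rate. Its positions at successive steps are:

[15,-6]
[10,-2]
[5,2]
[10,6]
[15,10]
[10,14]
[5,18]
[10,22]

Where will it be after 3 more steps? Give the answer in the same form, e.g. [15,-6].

[5,34]

The first coordinate reflects between 5 and 15, moving 5 per step.
  step 8: 10 → 15
  step 9: 15 → 10
  step 10: 10 → 5
The second coordinate changes by +4 each step: at step 10 it is 34.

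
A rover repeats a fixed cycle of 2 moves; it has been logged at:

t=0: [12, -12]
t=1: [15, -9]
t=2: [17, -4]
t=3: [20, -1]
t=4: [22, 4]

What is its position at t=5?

[25, 7]

The moves between consecutive positions are [+3, +3], [+2, +5], [+3, +3], [+2, +5]; they repeat the 2-cycle [[+3, +3], [+2, +5]].
step 5: apply [+3, +3] → [25, 7]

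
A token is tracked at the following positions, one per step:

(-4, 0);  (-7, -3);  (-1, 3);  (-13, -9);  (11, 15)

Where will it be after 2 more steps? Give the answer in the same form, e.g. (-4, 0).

Consecutive displacements (-3, -3), (+6, +6), (-12, -12), (+24, +24) scale by a factor of -2 each step.
step 5: (11, 15) + (-48, -48) → (-37, -33)
step 6: (-37, -33) + (+96, +96) → (59, 63)

(59, 63)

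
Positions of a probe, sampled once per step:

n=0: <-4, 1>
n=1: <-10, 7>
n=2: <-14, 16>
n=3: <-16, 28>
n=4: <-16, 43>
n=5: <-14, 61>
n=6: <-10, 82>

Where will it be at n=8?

Successive displacements: <-6, +6>, <-4, +9>, <-2, +12>, <+0, +15>, <+2, +18>, <+4, +21> — each changes by <+2, +3>.
step 7: <-10, 82> + <+6, +24> → <-4, 106>
step 8: <-4, 106> + <+8, +27> → <4, 133>

<4, 133>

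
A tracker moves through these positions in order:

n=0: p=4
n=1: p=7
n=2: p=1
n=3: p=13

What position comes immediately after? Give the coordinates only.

The jumps are +3, -6, +12 — a geometric progression with ratio -2.
step 4: 13 − 24 → p=-11

p=-11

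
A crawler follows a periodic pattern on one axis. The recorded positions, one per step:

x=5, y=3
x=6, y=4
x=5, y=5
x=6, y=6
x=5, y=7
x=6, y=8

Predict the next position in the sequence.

X: cycles through 5, 6 every 2 steps. Step 6 lands at position 0 of the cycle → 5.
Y: linear, +1 per step → 9 at step 6.

x=5, y=9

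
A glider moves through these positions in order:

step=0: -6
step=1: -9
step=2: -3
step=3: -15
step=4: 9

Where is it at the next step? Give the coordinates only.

-39

The jumps are -3, +6, -12, +24 — a geometric progression with ratio -2.
step 5: 9 − 48 → -39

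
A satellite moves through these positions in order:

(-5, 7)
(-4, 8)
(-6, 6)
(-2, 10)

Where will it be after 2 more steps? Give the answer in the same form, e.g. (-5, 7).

(6, 18)

The jumps are (+1, +1), (-2, -2), (+4, +4) — a geometric progression with ratio -2.
step 4: (-2, 10) + (-8, -8) → (-10, 2)
step 5: (-10, 2) + (+16, +16) → (6, 18)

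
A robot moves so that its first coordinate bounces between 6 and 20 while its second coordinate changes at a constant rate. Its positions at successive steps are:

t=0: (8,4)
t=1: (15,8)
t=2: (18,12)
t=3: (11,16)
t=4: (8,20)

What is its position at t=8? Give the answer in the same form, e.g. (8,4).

(8,36)

The first coordinate travels 7 per step and bounces off the walls at 6 and 20.
  step 5: 8 → 15
  step 6: 15 → 18
  step 7: 18 → 11
  step 8: 11 → 8
The second coordinate changes by +4 each step: at step 8 it is 36.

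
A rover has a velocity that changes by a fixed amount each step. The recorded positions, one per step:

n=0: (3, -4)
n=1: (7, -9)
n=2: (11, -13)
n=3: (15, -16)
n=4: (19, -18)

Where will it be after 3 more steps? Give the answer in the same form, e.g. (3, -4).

First differences are (+4, -5), (+4, -4), (+4, -3), (+4, -2); their common second difference is (+0, +1) (constant acceleration).
step 5: (19, -18) + (+4, -1) → (23, -19)
step 6: (23, -19) + (+4, +0) → (27, -19)
step 7: (27, -19) + (+4, +1) → (31, -18)

(31, -18)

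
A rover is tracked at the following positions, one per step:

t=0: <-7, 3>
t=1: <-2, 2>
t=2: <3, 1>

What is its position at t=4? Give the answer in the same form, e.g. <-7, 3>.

<13, -1>

The position changes by <+5, -1> every step.
step 3: <3, 1> + <+5, -1> → <8, 0>
step 4: <8, 0> + <+5, -1> → <13, -1>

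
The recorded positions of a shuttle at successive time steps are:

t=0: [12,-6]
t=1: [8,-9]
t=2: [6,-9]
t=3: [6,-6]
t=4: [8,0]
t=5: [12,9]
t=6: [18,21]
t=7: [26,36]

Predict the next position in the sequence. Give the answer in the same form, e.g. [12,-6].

First differences are [-4,-3], [-2,+0], [+0,+3], [+2,+6], [+4,+9], [+6,+12], [+8,+15]; their common second difference is [+2,+3] (constant acceleration).
step 8: [26,36] + [+10,+18] → [36,54]

[36,54]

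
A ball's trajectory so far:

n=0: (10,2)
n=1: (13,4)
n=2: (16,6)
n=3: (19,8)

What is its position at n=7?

(31,16)

Each step adds (+3,+2) to the position.
step 4: (19,8) + (+3,+2) → (22,10)
step 5: (22,10) + (+3,+2) → (25,12)
step 6: (25,12) + (+3,+2) → (28,14)
step 7: (28,14) + (+3,+2) → (31,16)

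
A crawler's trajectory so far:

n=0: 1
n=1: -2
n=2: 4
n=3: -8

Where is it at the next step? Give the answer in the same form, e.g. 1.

Consecutive displacements -3, +6, -12 scale by a factor of -2 each step.
step 4: -8 + 24 → 16

16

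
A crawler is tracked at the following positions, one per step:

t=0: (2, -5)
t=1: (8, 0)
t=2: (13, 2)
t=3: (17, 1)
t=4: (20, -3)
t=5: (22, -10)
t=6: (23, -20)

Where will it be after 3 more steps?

First differences are (+6, +5), (+5, +2), (+4, -1), (+3, -4), (+2, -7), (+1, -10); their common second difference is (-1, -3) (constant acceleration).
step 7: (23, -20) + (+0, -13) → (23, -33)
step 8: (23, -33) + (-1, -16) → (22, -49)
step 9: (22, -49) + (-2, -19) → (20, -68)

(20, -68)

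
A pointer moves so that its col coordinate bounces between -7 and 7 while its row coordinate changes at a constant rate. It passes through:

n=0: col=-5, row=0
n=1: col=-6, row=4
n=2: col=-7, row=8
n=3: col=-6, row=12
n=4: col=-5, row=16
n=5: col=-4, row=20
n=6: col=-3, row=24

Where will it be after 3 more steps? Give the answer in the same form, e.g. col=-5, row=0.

The col coordinate reflects between -7 and 7, moving 1 per step.
  step 7: -3 → -2
  step 8: -2 → -1
  step 9: -1 → 0
The row coordinate changes by +4 each step: at step 9 it is 36.

col=0, row=36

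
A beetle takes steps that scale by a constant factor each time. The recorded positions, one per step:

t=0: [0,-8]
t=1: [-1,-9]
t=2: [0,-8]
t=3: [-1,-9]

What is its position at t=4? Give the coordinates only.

[0,-8]

Consecutive displacements [-1,-1], [+1,+1], [-1,-1] scale by a factor of -1 each step.
step 4: [-1,-9] + [+1,+1] → [0,-8]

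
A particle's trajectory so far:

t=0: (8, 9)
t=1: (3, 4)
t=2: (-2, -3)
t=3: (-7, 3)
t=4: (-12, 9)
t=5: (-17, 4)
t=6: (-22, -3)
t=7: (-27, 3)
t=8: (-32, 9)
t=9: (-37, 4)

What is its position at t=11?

The first coordinate changes by -5 each step, so at step 11 it is 8 + 11·(-5) = -47.
The second coordinate repeats the cycle [9, 4, -3, 3] with period 4; step 11 mod 4 = 3, giving 3.

(-47, 3)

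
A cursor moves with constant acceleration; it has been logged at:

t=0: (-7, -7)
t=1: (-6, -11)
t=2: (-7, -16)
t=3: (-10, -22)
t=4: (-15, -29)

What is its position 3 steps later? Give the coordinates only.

Taking differences between consecutive positions: (+1, -4), (-1, -5), (-3, -6), (-5, -7). These grow by (-2, -1) each step.
step 5: (-15, -29) + (-7, -8) → (-22, -37)
step 6: (-22, -37) + (-9, -9) → (-31, -46)
step 7: (-31, -46) + (-11, -10) → (-42, -56)

(-42, -56)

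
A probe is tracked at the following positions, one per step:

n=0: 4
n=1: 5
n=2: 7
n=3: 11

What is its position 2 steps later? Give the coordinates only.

35

Consecutive displacements +1, +2, +4 scale by a factor of 2 each step.
step 4: 11 + 8 → 19
step 5: 19 + 16 → 35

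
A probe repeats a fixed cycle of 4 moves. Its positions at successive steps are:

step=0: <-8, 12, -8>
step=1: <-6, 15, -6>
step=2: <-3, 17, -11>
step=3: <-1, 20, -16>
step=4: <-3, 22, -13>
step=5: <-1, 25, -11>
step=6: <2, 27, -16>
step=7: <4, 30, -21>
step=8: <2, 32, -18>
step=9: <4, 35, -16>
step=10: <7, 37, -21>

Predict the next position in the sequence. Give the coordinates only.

<9, 40, -26>

The moves between consecutive positions are <+2, +3, +2>, <+3, +2, -5>, <+2, +3, -5>, <-2, +2, +3>, <+2, +3, +2>, <+3, +2, -5>, <+2, +3, -5>, <-2, +2, +3>, <+2, +3, +2>, <+3, +2, -5>; they repeat the 4-cycle [<+2, +3, +2>, <+3, +2, -5>, <+2, +3, -5>, <-2, +2, +3>].
step 11: apply <+2, +3, -5> → <9, 40, -26>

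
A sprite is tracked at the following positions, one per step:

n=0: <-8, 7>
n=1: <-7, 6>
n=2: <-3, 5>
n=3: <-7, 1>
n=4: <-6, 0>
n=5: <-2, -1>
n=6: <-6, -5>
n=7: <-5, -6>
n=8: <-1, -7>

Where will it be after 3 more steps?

<0, -13>

Step-to-step displacements: <+1, -1>, <+4, -1>, <-4, -4>, <+1, -1>, <+4, -1>, <-4, -4>, <+1, -1>, <+4, -1> — a repeating cycle of length 3.
step 9: apply <-4, -4> → <-5, -11>
step 10: apply <+1, -1> → <-4, -12>
step 11: apply <+4, -1> → <0, -13>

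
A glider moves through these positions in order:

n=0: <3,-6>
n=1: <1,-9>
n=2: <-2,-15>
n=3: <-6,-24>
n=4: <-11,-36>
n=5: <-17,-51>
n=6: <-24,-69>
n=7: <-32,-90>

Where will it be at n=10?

First differences are <-2,-3>, <-3,-6>, <-4,-9>, <-5,-12>, <-6,-15>, <-7,-18>, <-8,-21>; their common second difference is <-1,-3> (constant acceleration).
step 8: <-32,-90> + <-9,-24> → <-41,-114>
step 9: <-41,-114> + <-10,-27> → <-51,-141>
step 10: <-51,-141> + <-11,-30> → <-62,-171>

<-62,-171>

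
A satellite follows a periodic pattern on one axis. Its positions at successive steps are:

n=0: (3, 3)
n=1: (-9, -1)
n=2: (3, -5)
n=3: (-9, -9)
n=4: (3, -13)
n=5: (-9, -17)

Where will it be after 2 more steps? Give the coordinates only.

(-9, -25)

The first coordinate repeats the cycle [3, -9] with period 2; step 7 mod 2 = 1, giving -9.
The second coordinate changes by -4 each step, so at step 7 it is 3 + 7·(-4) = -25.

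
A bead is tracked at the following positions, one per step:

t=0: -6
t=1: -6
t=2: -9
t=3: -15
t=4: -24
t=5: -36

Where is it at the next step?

-51

Successive displacements: +0, -3, -6, -9, -12 — each changes by -3.
step 6: -36 − 15 → -51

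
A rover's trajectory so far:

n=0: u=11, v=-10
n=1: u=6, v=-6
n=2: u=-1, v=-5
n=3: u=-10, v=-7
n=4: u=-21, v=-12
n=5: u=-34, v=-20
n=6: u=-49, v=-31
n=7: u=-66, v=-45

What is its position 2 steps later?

u=-106, v=-82

Successive displacements: (-5, +4), (-7, +1), (-9, -2), (-11, -5), (-13, -8), (-15, -11), (-17, -14) — each changes by (-2, -3).
step 8: u=-66, v=-45 + (-19, -17) → u=-85, v=-62
step 9: u=-85, v=-62 + (-21, -20) → u=-106, v=-82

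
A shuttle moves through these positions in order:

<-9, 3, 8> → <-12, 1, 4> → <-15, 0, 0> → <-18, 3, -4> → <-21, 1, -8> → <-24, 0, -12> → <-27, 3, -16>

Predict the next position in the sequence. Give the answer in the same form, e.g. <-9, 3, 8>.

The first coordinate changes by -3 each step, so at step 7 it is -9 + 7·(-3) = -30.
The second coordinate repeats the cycle [3, 1, 0] with period 3; step 7 mod 3 = 1, giving 1.
The third coordinate changes by -4 each step, so at step 7 it is 8 + 7·(-4) = -20.

<-30, 1, -20>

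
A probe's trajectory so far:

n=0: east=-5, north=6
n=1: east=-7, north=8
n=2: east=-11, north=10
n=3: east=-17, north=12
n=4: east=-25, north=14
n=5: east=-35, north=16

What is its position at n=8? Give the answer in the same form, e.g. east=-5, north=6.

east=-77, north=22

Taking differences between consecutive positions: (-2, +2), (-4, +2), (-6, +2), (-8, +2), (-10, +2). These grow by (-2, +0) each step.
step 6: east=-35, north=16 + (-12, +2) → east=-47, north=18
step 7: east=-47, north=18 + (-14, +2) → east=-61, north=20
step 8: east=-61, north=20 + (-16, +2) → east=-77, north=22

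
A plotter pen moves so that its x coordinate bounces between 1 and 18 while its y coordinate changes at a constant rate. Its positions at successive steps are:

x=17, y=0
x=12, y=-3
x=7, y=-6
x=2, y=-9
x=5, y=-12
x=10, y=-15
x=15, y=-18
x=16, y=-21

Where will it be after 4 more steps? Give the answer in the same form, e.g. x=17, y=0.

The x coordinate travels 5 per step and bounces off the walls at 1 and 18.
  step 8: 16 → 11
  step 9: 11 → 6
  step 10: 6 → 1
  step 11: 1 → 6
The y coordinate changes by -3 each step: at step 11 it is -33.

x=6, y=-33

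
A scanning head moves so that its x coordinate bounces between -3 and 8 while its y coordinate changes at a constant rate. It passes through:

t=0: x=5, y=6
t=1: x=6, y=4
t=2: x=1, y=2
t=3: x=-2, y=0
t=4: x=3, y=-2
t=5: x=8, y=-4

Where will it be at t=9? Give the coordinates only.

The x coordinate reflects between -3 and 8, moving 5 per step.
  step 6: 8 → 3
  step 7: 3 → -2
  step 8: -2 → 1
  step 9: 1 → 6
The y coordinate changes by -2 each step: at step 9 it is -12.

x=6, y=-12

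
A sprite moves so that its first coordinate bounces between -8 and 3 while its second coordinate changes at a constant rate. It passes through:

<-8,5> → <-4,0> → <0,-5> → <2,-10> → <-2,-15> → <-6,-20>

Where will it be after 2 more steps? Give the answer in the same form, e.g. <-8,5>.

<-2,-30>

The first coordinate travels 4 per step and bounces off the walls at -8 and 3.
  step 6: -6 → -6
  step 7: -6 → -2
The second coordinate changes by -5 each step: at step 7 it is -30.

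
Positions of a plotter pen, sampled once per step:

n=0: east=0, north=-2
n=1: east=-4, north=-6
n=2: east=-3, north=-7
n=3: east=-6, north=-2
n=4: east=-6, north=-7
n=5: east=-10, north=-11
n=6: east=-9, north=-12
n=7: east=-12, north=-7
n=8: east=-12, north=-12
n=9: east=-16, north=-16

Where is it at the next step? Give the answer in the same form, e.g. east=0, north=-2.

east=-15, north=-17

Differencing gives (-4, -4), (+1, -1), (-3, +5), (+0, -5), (-4, -4), (+1, -1), (-3, +5), (+0, -5), (-4, -4). This is the pattern (-4, -4), (+1, -1), (-3, +5), (+0, -5) repeated.
step 10: apply (+1, -1) → east=-15, north=-17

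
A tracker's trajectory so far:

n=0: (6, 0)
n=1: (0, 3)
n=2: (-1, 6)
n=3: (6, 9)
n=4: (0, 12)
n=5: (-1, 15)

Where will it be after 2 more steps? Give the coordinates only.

The first coordinate repeats the cycle [6, 0, -1] with period 3; step 7 mod 3 = 1, giving 0.
The second coordinate changes by +3 each step, so at step 7 it is 0 + 7·(3) = 21.

(0, 21)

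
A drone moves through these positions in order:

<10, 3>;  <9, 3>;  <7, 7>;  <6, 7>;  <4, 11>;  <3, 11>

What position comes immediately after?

Differencing gives <-1, +0>, <-2, +4>, <-1, +0>, <-2, +4>, <-1, +0>. This is the pattern <-1, +0>, <-2, +4> repeated.
step 6: apply <-2, +4> → <1, 15>

<1, 15>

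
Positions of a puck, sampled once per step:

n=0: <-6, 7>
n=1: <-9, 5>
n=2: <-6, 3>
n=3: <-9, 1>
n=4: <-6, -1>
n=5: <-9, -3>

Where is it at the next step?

<-6, -5>

The first coordinate repeats the cycle [-6, -9] with period 2; step 6 mod 2 = 0, giving -6.
The second coordinate changes by -2 each step, so at step 6 it is 7 + 6·(-2) = -5.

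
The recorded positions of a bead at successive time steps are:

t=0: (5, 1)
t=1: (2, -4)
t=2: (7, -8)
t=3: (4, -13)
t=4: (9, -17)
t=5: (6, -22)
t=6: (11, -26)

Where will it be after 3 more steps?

(10, -40)

Step-to-step displacements: (-3, -5), (+5, -4), (-3, -5), (+5, -4), (-3, -5), (+5, -4) — a repeating cycle of length 2.
step 7: apply (-3, -5) → (8, -31)
step 8: apply (+5, -4) → (13, -35)
step 9: apply (-3, -5) → (10, -40)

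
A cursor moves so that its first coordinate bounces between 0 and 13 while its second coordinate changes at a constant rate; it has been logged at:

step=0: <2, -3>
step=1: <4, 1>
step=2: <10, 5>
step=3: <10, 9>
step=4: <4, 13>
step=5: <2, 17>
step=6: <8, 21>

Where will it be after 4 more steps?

<6, 37>

The first coordinate travels 6 per step and bounces off the walls at 0 and 13.
  step 7: 8 → 12
  step 8: 12 → 6
  step 9: 6 → 0
  step 10: 0 → 6
The second coordinate changes by +4 each step: at step 10 it is 37.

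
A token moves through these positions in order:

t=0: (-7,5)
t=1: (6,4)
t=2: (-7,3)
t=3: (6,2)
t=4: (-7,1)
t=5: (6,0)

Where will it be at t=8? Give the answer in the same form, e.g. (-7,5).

The first coordinate repeats the cycle [-7, 6] with period 2; step 8 mod 2 = 0, giving -7.
The second coordinate changes by -1 each step, so at step 8 it is 5 + 8·(-1) = -3.

(-7,-3)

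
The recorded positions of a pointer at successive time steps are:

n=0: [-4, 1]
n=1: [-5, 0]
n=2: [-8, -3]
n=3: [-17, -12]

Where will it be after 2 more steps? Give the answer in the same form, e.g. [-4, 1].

Step-to-step displacements: [-1, -1], [-3, -3], [-9, -9]; each is 3× the previous.
step 4: [-17, -12] + [-27, -27] → [-44, -39]
step 5: [-44, -39] + [-81, -81] → [-125, -120]

[-125, -120]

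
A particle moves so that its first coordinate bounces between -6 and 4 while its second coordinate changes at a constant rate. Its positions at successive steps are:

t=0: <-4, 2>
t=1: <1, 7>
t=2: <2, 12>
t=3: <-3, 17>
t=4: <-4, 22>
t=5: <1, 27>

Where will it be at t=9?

<1, 47>

The first coordinate travels 5 per step and bounces off the walls at -6 and 4.
  step 6: 1 → 2
  step 7: 2 → -3
  step 8: -3 → -4
  step 9: -4 → 1
The second coordinate changes by +5 each step: at step 9 it is 47.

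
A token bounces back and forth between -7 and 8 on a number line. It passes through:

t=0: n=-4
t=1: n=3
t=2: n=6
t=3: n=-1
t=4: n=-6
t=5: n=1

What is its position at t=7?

The value travels 7 per step and bounces off the walls at -7 and 8.
  step 6: 1 → 8
  step 7: 8 → 1

n=1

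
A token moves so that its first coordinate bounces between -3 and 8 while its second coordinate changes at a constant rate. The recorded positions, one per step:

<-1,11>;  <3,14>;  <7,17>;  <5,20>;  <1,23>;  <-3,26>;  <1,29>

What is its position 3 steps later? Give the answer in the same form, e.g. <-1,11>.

<3,38>

The first coordinate reflects between -3 and 8, moving 4 per step.
  step 7: 1 → 5
  step 8: 5 → 7
  step 9: 7 → 3
The second coordinate changes by +3 each step: at step 9 it is 38.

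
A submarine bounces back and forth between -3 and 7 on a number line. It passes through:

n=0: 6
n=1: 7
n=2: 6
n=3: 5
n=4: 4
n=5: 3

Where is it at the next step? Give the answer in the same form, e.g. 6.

2

The value travels 1 per step and bounces off the walls at -3 and 7.
  step 6: 3 → 2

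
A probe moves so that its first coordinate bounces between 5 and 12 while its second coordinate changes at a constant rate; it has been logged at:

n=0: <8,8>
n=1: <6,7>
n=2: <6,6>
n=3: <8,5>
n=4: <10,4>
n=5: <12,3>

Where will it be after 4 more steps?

<6,-1>

The first coordinate travels 2 per step and bounces off the walls at 5 and 12.
  step 6: 12 → 10
  step 7: 10 → 8
  step 8: 8 → 6
  step 9: 6 → 6
The second coordinate changes by -1 each step: at step 9 it is -1.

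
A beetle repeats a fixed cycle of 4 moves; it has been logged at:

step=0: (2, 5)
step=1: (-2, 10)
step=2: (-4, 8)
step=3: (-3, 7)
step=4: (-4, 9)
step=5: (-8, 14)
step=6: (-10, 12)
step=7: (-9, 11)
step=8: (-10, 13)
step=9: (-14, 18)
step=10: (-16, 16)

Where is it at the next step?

(-15, 15)

The moves between consecutive positions are (-4, +5), (-2, -2), (+1, -1), (-1, +2), (-4, +5), (-2, -2), (+1, -1), (-1, +2), (-4, +5), (-2, -2); they repeat the 4-cycle [(-4, +5), (-2, -2), (+1, -1), (-1, +2)].
step 11: apply (+1, -1) → (-15, 15)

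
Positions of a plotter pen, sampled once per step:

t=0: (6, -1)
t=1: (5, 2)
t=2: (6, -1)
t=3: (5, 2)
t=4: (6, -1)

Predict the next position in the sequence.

Step-to-step displacements: (-1, +3), (+1, -3), (-1, +3), (+1, -3); each is -1× the previous.
step 5: (6, -1) + (-1, +3) → (5, 2)

(5, 2)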